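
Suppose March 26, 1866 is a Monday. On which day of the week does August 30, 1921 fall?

Tuesday

Day-of-year of March 26, 1866: 85.
Day-of-year of August 30, 1921: 242.
1866 has 365 days, so 365 − 85 = 280 days remain in 1866.
Full years 1867–1920: 41 common + 13 leap = 41×365 + 13×366 = 19723 days.
Total: 280 + 19723 + 242 = 20245 days.
20245 mod 7 = 1, so 1 day after Monday is Tuesday.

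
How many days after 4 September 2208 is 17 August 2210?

Day-of-year of September 4, 2208: 248.
Day-of-year of August 17, 2210: 229.
2208 has 366 days, so 366 − 248 = 118 days remain in 2208.
Full years: 2209: 365. Sum = 365.
Total: 118 + 365 + 229 = 712 days.

712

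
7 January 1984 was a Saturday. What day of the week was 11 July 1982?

Sunday

Count forward from the earlier date (July 11, 1982) to the later (January 7, 1984):
Day-of-year of July 11, 1982: 192.
Day-of-year of January 7, 1984: 7.
1982 has 365 days, so 365 − 192 = 173 days remain in 1982.
Full years: 1983: 365. Sum = 365.
Total: 173 + 365 + 7 = 545 days.
545 mod 7 = 6, so 6 days before Saturday is Sunday.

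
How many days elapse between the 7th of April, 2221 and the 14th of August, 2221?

129

April 2221: 30 − 7 = 23 days remain.
Then May (31), June (30), July (31): 31 + 30 + 31 = 92 days.
August 1–14, 2221: 14 days.
Total: 23 + 92 + 14 = 129 days.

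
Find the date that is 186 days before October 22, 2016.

April 19, 2016

Count 186 days before October 22, 2016:
April 2016: 30 − 19 = 11 days remain.
Then May (31), June (30), July (31), August (31), September (30): 31 + 30 + 31 + 31 + 30 = 153 days.
October 1–22, 2016: 22 days.
Total: 11 + 153 + 22 = 186 days.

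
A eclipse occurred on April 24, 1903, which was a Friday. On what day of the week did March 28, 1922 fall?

From April 24, 1903 to April 24, 1921: 18 years, of which 5 contain a Feb 29 — 13×365 + 5×366 = 6575 days.
April 1921: 30 − 24 = 6 days remain.
Then 10 full months totalling 304 days.
March 1–28, 1922: 28 days.
Residual: 338 days.
Total: 6913 days.
6913 mod 7 = 4, so 4 days after Friday is Tuesday.

Tuesday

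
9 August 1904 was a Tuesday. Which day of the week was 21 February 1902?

Count forward from the earlier date (February 21, 1902) to the later (August 9, 1904):
Day-of-year of February 21, 1902: 52.
Day-of-year of August 9, 1904: 222.
1902 has 365 days, so 365 − 52 = 313 days remain in 1902.
Full years: 1903: 365. Sum = 365.
Total: 313 + 365 + 222 = 900 days.
900 mod 7 = 4, so 4 days before Tuesday is Friday.

Friday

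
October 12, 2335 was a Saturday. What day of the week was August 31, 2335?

Count forward from the earlier date (August 31, 2335) to the later (October 12, 2335):
August 2335: 31 − 31 = 0 days remain.
Then September (30): 30 days.
October 1–12, 2335: 12 days.
Total: 0 + 30 + 12 = 42 days.
42 is a multiple of 7, so August 31, 2335 falls on the same weekday: Saturday.

Saturday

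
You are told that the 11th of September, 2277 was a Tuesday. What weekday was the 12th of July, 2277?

Count forward from the earlier date (July 12, 2277) to the later (September 11, 2277):
July 2277: 31 − 12 = 19 days remain.
Then August (31): 31 days.
September 1–11, 2277: 11 days.
Total: 19 + 31 + 11 = 61 days.
61 mod 7 = 5, so 5 days before Tuesday is Thursday.

Thursday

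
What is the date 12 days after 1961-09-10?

1961-09-22

Count 12 days after September 10, 1961:
Within September 1961: 22 − 10 = 12 days.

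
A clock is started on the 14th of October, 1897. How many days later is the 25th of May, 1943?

16658

From October 14, 1897 to October 14, 1942: 45 years, of which 10 contain a Feb 29 — 35×365 + 10×366 = 16435 days.
(1900 is not a leap year (divisible by 100 but not 400).)
October 1942: 31 − 14 = 17 days remain.
Then November (30), December (31), January (31), February 1943 (28), March (31), April (30): 30 + 31 + 31 + 28 + 31 + 30 = 181 days.
May 1–25, 1943: 25 days.
Residual: 223 days.
Total: 16658 days.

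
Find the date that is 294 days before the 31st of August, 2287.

the 10th of November, 2286

Count 294 days before August 31, 2287:
November 2286: 30 − 10 = 20 days remain.
Then December (31), January (31), February 2287 (28), March (31), April (30), May (31), June (30), July (31): 31 + 31 + 28 + 31 + 30 + 31 + 30 + 31 = 243 days.
August 1–31, 2287: 31 days.
Total: 20 + 243 + 31 = 294 days.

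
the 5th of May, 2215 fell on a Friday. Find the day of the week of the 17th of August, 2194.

Sunday

Count forward from the earlier date (August 17, 2194) to the later (May 5, 2215):
From August 17, 2194 to August 17, 2214: 20 years, of which 4 contain a Feb 29 — 16×365 + 4×366 = 7304 days.
(2200 is not a leap year (divisible by 100 but not 400).)
August 2214: 31 − 17 = 14 days remain.
Then September (30), October (31), November (30), December (31), January (31), February 2215 (28), March (31), April (30): 30 + 31 + 30 + 31 + 31 + 28 + 31 + 30 = 242 days.
May 1–5, 2215: 5 days.
Residual: 261 days.
Total: 7565 days.
7565 mod 7 = 5, so 5 days before Friday is Sunday.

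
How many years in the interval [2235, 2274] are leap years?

Years divisible by 4 in [2235, 2274]: 2236, 2240, 2244, 2248, 2252, 2256, 2260, 2264, 2268, 2272.
No century exceptions apply. Count: 10.

10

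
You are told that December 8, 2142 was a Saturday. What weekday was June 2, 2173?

Wednesday

From December 8, 2142 to December 8, 2172: 30 years, of which 8 contain a Feb 29 — 22×365 + 8×366 = 10958 days.
December 2172: 31 − 8 = 23 days remain.
Then January (31), February 2173 (28), March (31), April (30), May (31): 31 + 28 + 31 + 30 + 31 = 151 days.
June 1–2, 2173: 2 days.
Residual: 176 days.
Total: 11134 days.
11134 mod 7 = 4, so 4 days after Saturday is Wednesday.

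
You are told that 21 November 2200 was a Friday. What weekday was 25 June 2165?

Tuesday

Count forward from the earlier date (June 25, 2165) to the later (November 21, 2200):
From June 25, 2165 to June 25, 2200: 35 years, of which 8 contain a Feb 29 — 27×365 + 8×366 = 12783 days.
(2200 is not a leap year (divisible by 100 but not 400).)
June 2200: 30 − 25 = 5 days remain.
Then July (31), August (31), September (30), October (31): 31 + 31 + 30 + 31 = 123 days.
November 1–21, 2200: 21 days.
Residual: 149 days.
Total: 12932 days.
12932 mod 7 = 3, so 3 days before Friday is Tuesday.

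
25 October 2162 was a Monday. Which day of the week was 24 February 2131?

Count forward from the earlier date (February 24, 2131) to the later (October 25, 2162):
Day-of-year of February 24, 2131: 55.
Day-of-year of October 25, 2162: 298.
2131 has 365 days, so 365 − 55 = 310 days remain in 2131.
Full years 2132–2161: 22 common + 8 leap = 22×365 + 8×366 = 10958 days.
Total: 310 + 10958 + 298 = 11566 days.
11566 mod 7 = 2, so 2 days before Monday is Saturday.

Saturday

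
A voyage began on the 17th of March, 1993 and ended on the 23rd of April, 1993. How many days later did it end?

March 1993: 31 − 17 = 14 days remain.
April 1–23, 1993: 23 days.
Total: 14 + 23 = 37 days.

37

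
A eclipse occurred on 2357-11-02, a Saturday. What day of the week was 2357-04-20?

Count forward from the earlier date (April 20, 2357) to the later (November 2, 2357):
April 2357: 30 − 20 = 10 days remain.
Then May (31), June (30), July (31), August (31), September (30), October (31): 31 + 30 + 31 + 31 + 30 + 31 = 184 days.
November 1–2, 2357: 2 days.
Total: 10 + 184 + 2 = 196 days.
196 is a multiple of 7, so 2357-04-20 falls on the same weekday: Saturday.

Saturday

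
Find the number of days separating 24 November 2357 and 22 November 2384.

9860

Day-of-year of November 24, 2357: 328.
Day-of-year of November 22, 2384: 327.
2357 has 365 days, so 365 − 328 = 37 days remain in 2357.
Full years 2358–2383: 20 common + 6 leap = 20×365 + 6×366 = 9496 days.
Total: 37 + 9496 + 327 = 9860 days.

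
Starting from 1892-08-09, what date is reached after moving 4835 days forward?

1905-11-05

Count 4835 days after August 9, 1892:
From August 9, 1892 to August 9, 1905: 13 years, of which 2 contain a Feb 29 — 11×365 + 2×366 = 4747 days.
(1900 is not a leap year (divisible by 100 but not 400).)
August 1905: 31 − 9 = 22 days remain.
Then September (30), October (31): 30 + 31 = 61 days.
November 1–5, 1905: 5 days.
Residual: 88 days.
Total: 4835 days.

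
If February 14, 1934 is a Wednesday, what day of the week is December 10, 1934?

February 1934: 28 − 14 = 14 days remain (1934 is not a leap year, so February has 28 days).
Then 9 full months totalling 275 days.
December 1–10, 1934: 10 days.
Total: 14 + 275 + 10 = 299 days.
299 mod 7 = 5, so 5 days after Wednesday is Monday.

Monday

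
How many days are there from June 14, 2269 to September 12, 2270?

Day-of-year of June 14, 2269: 165.
Day-of-year of September 12, 2270: 255.
2269 has 365 days, so 365 − 165 = 200 days remain in 2269.
Total: 200 + 255 = 455 days.

455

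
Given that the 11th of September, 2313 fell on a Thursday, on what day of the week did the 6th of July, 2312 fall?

Saturday

Count forward from the earlier date (July 6, 2312) to the later (September 11, 2313):
July 6, 2312 → July 6, 2313: 365 days.
July 2313: 31 − 6 = 25 days remain.
Then August (31): 31 days.
September 1–11, 2313: 11 days.
Residual: 67 days.
Total: 432 days.
432 mod 7 = 5, so 5 days before Thursday is Saturday.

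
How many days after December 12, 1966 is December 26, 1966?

14

Within December 1966: 26 − 12 = 14 days.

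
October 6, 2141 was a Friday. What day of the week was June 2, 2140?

Count forward from the earlier date (June 2, 2140) to the later (October 6, 2141):
June 2140: 30 − 2 = 28 days remain.
Then 15 full months totalling 457 days.
October 1–6, 2141: 6 days.
Total: 28 + 457 + 6 = 491 days.
491 mod 7 = 1, so 1 day before Friday is Thursday.

Thursday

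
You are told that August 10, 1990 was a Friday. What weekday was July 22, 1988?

Friday

Count forward from the earlier date (July 22, 1988) to the later (August 10, 1990):
July 1988: 31 − 22 = 9 days remain.
Then 24 full months totalling 730 days.
August 1–10, 1990: 10 days.
Total: 9 + 730 + 10 = 749 days.
749 is a multiple of 7, so July 22, 1988 falls on the same weekday: Friday.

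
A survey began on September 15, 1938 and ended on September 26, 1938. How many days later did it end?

11

Within September 1938: 26 − 15 = 11 days.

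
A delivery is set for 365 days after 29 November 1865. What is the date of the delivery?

29 November 1866

Count 365 days after November 29, 1865:
November 1865: 30 − 29 = 1 day remains.
Then 11 full months totalling 335 days.
November 1–29, 1866: 29 days.
Total: 1 + 335 + 29 = 365 days.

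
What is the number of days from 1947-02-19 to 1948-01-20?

February 1947: 28 − 19 = 9 days remain (1947 is not a leap year, so February has 28 days).
Then 10 full months totalling 306 days.
January 1–20, 1948: 20 days.
Residual: 335 days.
Total: 335 days.

335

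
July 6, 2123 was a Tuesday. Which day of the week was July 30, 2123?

Friday

Within July 2123: 30 − 6 = 24 days.
24 mod 7 = 3, so 3 days after Tuesday is Friday.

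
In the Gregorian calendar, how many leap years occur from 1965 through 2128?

Years divisible by 4: 1968, 1972, …, 2128 — 41 in all.
Of these, 2100 is divisible by 100 but not 400, so not leap.
2000 is divisible by 400, so still leap.
Leap years: 41 − 1 = 40.

40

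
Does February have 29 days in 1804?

1804 is a leap year.

Yes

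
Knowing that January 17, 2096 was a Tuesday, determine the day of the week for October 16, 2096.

Tuesday

January 2096: 31 − 17 = 14 days remain.
Then February 2096 (29), March (31), April (30), May (31), June (30), July (31), August (31), September (30): 29 + 31 + 30 + 31 + 30 + 31 + 31 + 30 = 243 days.
October 1–16, 2096: 16 days.
Total: 14 + 243 + 16 = 273 days.
273 is a multiple of 7, so October 16, 2096 falls on the same weekday: Tuesday.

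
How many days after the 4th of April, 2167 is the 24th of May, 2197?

Day-of-year of April 4, 2167: 94.
Day-of-year of May 24, 2197: 144.
2167 has 365 days, so 365 − 94 = 271 days remain in 2167.
Full years 2168–2196: 21 common + 8 leap = 21×365 + 8×366 = 10593 days.
Total: 271 + 10593 + 144 = 11008 days.

11008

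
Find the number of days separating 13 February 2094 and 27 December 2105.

Day-of-year of February 13, 2094: 44.
Day-of-year of December 27, 2105: 361.
2094 has 365 days, so 365 − 44 = 321 days remain in 2094.
Full years 2095–2104: 8 common + 2 leap = 8×365 + 2×366 = 3652 days.
Total: 321 + 3652 + 361 = 4334 days.

4334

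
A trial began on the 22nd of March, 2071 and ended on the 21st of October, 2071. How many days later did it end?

March 2071: 31 − 22 = 9 days remain.
Then April (30), May (31), June (30), July (31), August (31), September (30): 30 + 31 + 30 + 31 + 31 + 30 = 183 days.
October 1–21, 2071: 21 days.
Total: 9 + 183 + 21 = 213 days.

213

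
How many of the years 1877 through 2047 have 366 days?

Years divisible by 4: 1880, 1884, …, 2044 — 42 in all.
Of these, 1900 is divisible by 100 but not 400, so not leap.
2000 is divisible by 400, so still leap.
Leap years: 42 − 1 = 41.

41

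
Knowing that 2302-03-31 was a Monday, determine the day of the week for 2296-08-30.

Sunday

Count forward from the earlier date (August 30, 2296) to the later (March 31, 2302):
August 30, 2296 → August 30, 2297: 365 days.
August 30, 2297 → August 30, 2298: 365 days.
August 30, 2298 → August 30, 2299: 365 days.
August 30, 2299 → August 30, 2300: 365 days (2300 is not a leap year (divisible by 100 but not 400)).
August 30, 2300 → August 30, 2301: 365 days.
August 2301: 31 − 30 = 1 day remains.
Then September (30), October (31), November (30), December (31), January (31), February 2302 (28): 30 + 31 + 30 + 31 + 31 + 28 = 181 days.
March 1–31, 2302: 31 days.
Residual: 213 days.
Total: 2038 days.
2038 mod 7 = 1, so 1 day before Monday is Sunday.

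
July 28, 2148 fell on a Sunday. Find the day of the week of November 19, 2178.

Day-of-year of July 28, 2148: 210.
Day-of-year of November 19, 2178: 323.
2148 has 366 days, so 366 − 210 = 156 days remain in 2148.
Full years 2149–2177: 22 common + 7 leap = 22×365 + 7×366 = 10592 days.
Total: 156 + 10592 + 323 = 11071 days.
11071 mod 7 = 4, so 4 days after Sunday is Thursday.

Thursday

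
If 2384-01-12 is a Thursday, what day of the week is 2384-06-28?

Thursday

January 2384: 31 − 12 = 19 days remain.
Then February 2384 (29), March (31), April (30), May (31): 29 + 31 + 30 + 31 = 121 days.
June 1–28, 2384: 28 days.
Total: 19 + 121 + 28 = 168 days.
168 is a multiple of 7, so 2384-06-28 falls on the same weekday: Thursday.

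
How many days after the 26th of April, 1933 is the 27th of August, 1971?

14002

From April 26, 1933 to April 26, 1971: 38 years, of which 9 contain a Feb 29 — 29×365 + 9×366 = 13879 days.
April 1971: 30 − 26 = 4 days remain.
Then May (31), June (30), July (31): 31 + 30 + 31 = 92 days.
August 1–27, 1971: 27 days.
Residual: 123 days.
Total: 14002 days.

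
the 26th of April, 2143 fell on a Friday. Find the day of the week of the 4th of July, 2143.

April 2143: 30 − 26 = 4 days remain.
Then May (31), June (30): 31 + 30 = 61 days.
July 1–4, 2143: 4 days.
Total: 4 + 61 + 4 = 69 days.
69 mod 7 = 6, so 6 days after Friday is Thursday.

Thursday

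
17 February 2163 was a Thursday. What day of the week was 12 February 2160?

Tuesday

Count forward from the earlier date (February 12, 2160) to the later (February 17, 2163):
February 12, 2160 → February 12, 2161: 366 days (2160 is a leap year).
February 12, 2161 → February 12, 2162: 365 days.
February 12, 2162 → February 12, 2163: 365 days.
Within February 2163: 17 − 12 = 5 days.
Total: 1101 days.
1101 mod 7 = 2, so 2 days before Thursday is Tuesday.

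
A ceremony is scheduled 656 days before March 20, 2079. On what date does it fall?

June 2, 2077

Count 656 days before March 20, 2079:
June 2, 2077 → June 2, 2078: 365 days.
June 2078: 30 − 2 = 28 days remain.
Then July (31), August (31), September (30), October (31), November (30), December (31), January (31), February 2079 (28): 31 + 31 + 30 + 31 + 30 + 31 + 31 + 28 = 243 days.
March 1–20, 2079: 20 days.
Residual: 291 days.
Total: 656 days.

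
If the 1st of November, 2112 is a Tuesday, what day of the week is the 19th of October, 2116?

Day-of-year of November 1, 2112: 306.
Day-of-year of October 19, 2116: 293.
2112 has 366 days, so 366 − 306 = 60 days remain in 2112.
Full years: 2113: 365; 2114: 365; 2115: 365. Sum = 1095.
Total: 60 + 1095 + 293 = 1448 days.
1448 mod 7 = 6, so 6 days after Tuesday is Monday.

Monday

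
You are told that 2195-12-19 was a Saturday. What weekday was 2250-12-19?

Thursday

From December 19, 2195 to December 19, 2250: 55 years, of which 13 contain a Feb 29 — 42×365 + 13×366 = 20088 days.
(2200 is not a leap year (divisible by 100 but not 400).)
Total: 20088 days.
20088 mod 7 = 5, so 5 days after Saturday is Thursday.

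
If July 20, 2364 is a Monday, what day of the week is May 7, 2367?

July 20, 2364 → July 20, 2365: 365 days.
July 20, 2365 → July 20, 2366: 365 days.
July 2366: 31 − 20 = 11 days remain.
Then 9 full months totalling 273 days.
May 1–7, 2367: 7 days.
Residual: 291 days.
Total: 1021 days.
1021 mod 7 = 6, so 6 days after Monday is Sunday.

Sunday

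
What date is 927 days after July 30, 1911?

February 11, 1914

Count 927 days after July 30, 1911:
Day-of-year of July 30, 1911: 211.
Day-of-year of February 11, 1914: 42.
1911 has 365 days, so 365 − 211 = 154 days remain in 1911.
Full years: 1912: 366; 1913: 365. Sum = 731.
Total: 154 + 731 + 42 = 927 days.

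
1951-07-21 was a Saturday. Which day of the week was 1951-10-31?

July 1951: 31 − 21 = 10 days remain.
Then August (31), September (30): 31 + 30 = 61 days.
October 1–31, 1951: 31 days.
Total: 10 + 61 + 31 = 102 days.
102 mod 7 = 4, so 4 days after Saturday is Wednesday.

Wednesday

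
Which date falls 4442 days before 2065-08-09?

2053-06-11

Count 4442 days before August 9, 2065:
Day-of-year of June 11, 2053: 162.
Day-of-year of August 9, 2065: 221.
2053 has 365 days, so 365 − 162 = 203 days remain in 2053.
Full years 2054–2064: 8 common + 3 leap = 8×365 + 3×366 = 4018 days.
Total: 203 + 4018 + 221 = 4442 days.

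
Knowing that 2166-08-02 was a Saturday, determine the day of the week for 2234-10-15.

From August 2, 2166 to August 2, 2234: 68 years, of which 16 contain a Feb 29 — 52×365 + 16×366 = 24836 days.
(2200 is not a leap year (divisible by 100 but not 400).)
August 2234: 31 − 2 = 29 days remain.
Then September (30): 30 days.
October 1–15, 2234: 15 days.
Residual: 74 days.
Total: 24910 days.
24910 mod 7 = 4, so 4 days after Saturday is Wednesday.

Wednesday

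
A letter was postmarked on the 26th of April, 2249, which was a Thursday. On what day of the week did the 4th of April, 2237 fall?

Count forward from the earlier date (April 4, 2237) to the later (April 26, 2249):
From April 4, 2237 to April 4, 2249: 12 years, of which 3 contain a Feb 29 — 9×365 + 3×366 = 4383 days.
Within April 2249: 26 − 4 = 22 days.
Total: 4405 days.
4405 mod 7 = 2, so 2 days before Thursday is Tuesday.

Tuesday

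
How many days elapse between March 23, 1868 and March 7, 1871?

1079

March 23, 1868 → March 23, 1869: 365 days.
March 23, 1869 → March 23, 1870: 365 days.
March 1870: 31 − 23 = 8 days remain.
Then 11 full months totalling 334 days.
March 1–7, 1871: 7 days.
Residual: 349 days.
Total: 1079 days.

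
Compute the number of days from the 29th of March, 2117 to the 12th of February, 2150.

12008

From March 29, 2117 to March 29, 2149: 32 years, of which 8 contain a Feb 29 — 24×365 + 8×366 = 11688 days.
March 2149: 31 − 29 = 2 days remain.
Then 10 full months totalling 306 days.
February 1–12, 2150: 12 days (2150 is not a leap year).
Residual: 320 days.
Total: 12008 days.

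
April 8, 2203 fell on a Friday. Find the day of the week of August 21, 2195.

Friday

Count forward from the earlier date (August 21, 2195) to the later (April 8, 2203):
Day-of-year of August 21, 2195: 233.
Day-of-year of April 8, 2203: 98.
2195 has 365 days, so 365 − 233 = 132 days remain in 2195.
Full years 2196–2202: 6 common + 1 leap = 6×365 + 1×366 = 2556 days.
Total: 132 + 2556 + 98 = 2786 days.
2786 is a multiple of 7, so August 21, 2195 falls on the same weekday: Friday.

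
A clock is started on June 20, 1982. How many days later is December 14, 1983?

542

June 20, 1982 → June 20, 1983: 365 days.
June 1983: 30 − 20 = 10 days remain.
Then July (31), August (31), September (30), October (31), November (30): 31 + 31 + 30 + 31 + 30 = 153 days.
December 1–14, 1983: 14 days.
Residual: 177 days.
Total: 542 days.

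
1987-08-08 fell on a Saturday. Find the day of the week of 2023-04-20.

From August 8, 1987 to August 8, 2022: 35 years, of which 9 contain a Feb 29 — 26×365 + 9×366 = 12784 days.
(2000 is a leap year (divisible by 400).)
August 2022: 31 − 8 = 23 days remain.
Then September (30), October (31), November (30), December (31), January (31), February 2023 (28), March (31): 30 + 31 + 30 + 31 + 31 + 28 + 31 = 212 days.
April 1–20, 2023: 20 days.
Residual: 255 days.
Total: 13039 days.
13039 mod 7 = 5, so 5 days after Saturday is Thursday.

Thursday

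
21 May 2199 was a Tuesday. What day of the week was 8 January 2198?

Count forward from the earlier date (January 8, 2198) to the later (May 21, 2199):
Day-of-year of January 8, 2198: 8.
Day-of-year of May 21, 2199: 141.
2198 has 365 days, so 365 − 8 = 357 days remain in 2198.
Total: 357 + 141 = 498 days.
498 mod 7 = 1, so 1 day before Tuesday is Monday.

Monday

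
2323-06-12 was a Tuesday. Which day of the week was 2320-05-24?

Monday

Count forward from the earlier date (May 24, 2320) to the later (June 12, 2323):
Day-of-year of May 24, 2320: 145.
Day-of-year of June 12, 2323: 163.
2320 has 366 days, so 366 − 145 = 221 days remain in 2320.
Full years: 2321: 365; 2322: 365. Sum = 730.
Total: 221 + 730 + 163 = 1114 days.
1114 mod 7 = 1, so 1 day before Tuesday is Monday.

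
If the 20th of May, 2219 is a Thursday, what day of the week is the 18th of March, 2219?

Thursday

Count forward from the earlier date (March 18, 2219) to the later (May 20, 2219):
March 2219: 31 − 18 = 13 days remain.
Then April (30): 30 days.
May 1–20, 2219: 20 days.
Total: 13 + 30 + 20 = 63 days.
63 is a multiple of 7, so the 18th of March, 2219 falls on the same weekday: Thursday.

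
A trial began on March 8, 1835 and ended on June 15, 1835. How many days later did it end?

99

March 1835: 31 − 8 = 23 days remain.
Then April (30), May (31): 30 + 31 = 61 days.
June 1–15, 1835: 15 days.
Total: 23 + 61 + 15 = 99 days.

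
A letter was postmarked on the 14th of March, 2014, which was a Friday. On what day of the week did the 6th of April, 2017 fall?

Thursday

March 14, 2014 → March 14, 2015: 365 days.
March 14, 2015 → March 14, 2016: 366 days (2016 is a leap year).
March 14, 2016 → March 14, 2017: 365 days.
March 2017: 31 − 14 = 17 days remain.
April 1–6, 2017: 6 days.
Residual: 23 days.
Total: 1119 days.
1119 mod 7 = 6, so 6 days after Friday is Thursday.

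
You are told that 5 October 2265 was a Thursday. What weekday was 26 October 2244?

Count forward from the earlier date (October 26, 2244) to the later (October 5, 2265):
From October 26, 2244 to October 26, 2264: 20 years, of which 5 contain a Feb 29 — 15×365 + 5×366 = 7305 days.
October 2264: 31 − 26 = 5 days remain.
Then 11 full months totalling 334 days.
October 1–5, 2265: 5 days.
Residual: 344 days.
Total: 7649 days.
7649 mod 7 = 5, so 5 days before Thursday is Saturday.

Saturday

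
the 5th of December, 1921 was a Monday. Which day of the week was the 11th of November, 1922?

December 1921: 31 − 5 = 26 days remain.
Then 10 full months totalling 304 days.
November 1–11, 1922: 11 days.
Residual: 341 days.
Total: 341 days.
341 mod 7 = 5, so 5 days after Monday is Saturday.

Saturday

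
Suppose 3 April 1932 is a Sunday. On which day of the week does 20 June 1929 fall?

Count forward from the earlier date (June 20, 1929) to the later (April 3, 1932):
June 20, 1929 → June 20, 1930: 365 days.
June 20, 1930 → June 20, 1931: 365 days.
June 1931: 30 − 20 = 10 days remain.
Then 9 full months totalling 275 days.
April 1–3, 1932: 3 days.
Residual: 288 days.
Total: 1018 days.
1018 mod 7 = 3, so 3 days before Sunday is Thursday.

Thursday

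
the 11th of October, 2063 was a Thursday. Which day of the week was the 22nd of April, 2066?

Day-of-year of October 11, 2063: 284.
Day-of-year of April 22, 2066: 112.
2063 has 365 days, so 365 − 284 = 81 days remain in 2063.
Full years: 2064: 366; 2065: 365. Sum = 731.
Total: 81 + 731 + 112 = 924 days.
924 is a multiple of 7, so the 22nd of April, 2066 falls on the same weekday: Thursday.

Thursday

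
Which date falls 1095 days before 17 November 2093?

18 November 2090

Count 1095 days before November 17, 2093:
Day-of-year of November 18, 2090: 322.
Day-of-year of November 17, 2093: 321.
2090 has 365 days, so 365 − 322 = 43 days remain in 2090.
Full years: 2091: 365; 2092: 366. Sum = 731.
Total: 43 + 731 + 321 = 1095 days.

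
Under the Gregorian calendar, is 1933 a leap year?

No

1933 is not a leap year.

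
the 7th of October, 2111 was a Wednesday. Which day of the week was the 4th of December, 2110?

Thursday

Count forward from the earlier date (December 4, 2110) to the later (October 7, 2111):
December 2110: 31 − 4 = 27 days remain.
Then 9 full months totalling 273 days.
October 1–7, 2111: 7 days.
Residual: 307 days.
Total: 307 days.
307 mod 7 = 6, so 6 days before Wednesday is Thursday.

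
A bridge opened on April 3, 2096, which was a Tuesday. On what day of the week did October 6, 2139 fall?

Day-of-year of April 3, 2096: 94.
Day-of-year of October 6, 2139: 279.
2096 has 366 days, so 366 − 94 = 272 days remain in 2096.
Full years 2097–2138: 33 common + 9 leap = 33×365 + 9×366 = 15339 days.
Total: 272 + 15339 + 279 = 15890 days.
15890 is a multiple of 7, so October 6, 2139 falls on the same weekday: Tuesday.

Tuesday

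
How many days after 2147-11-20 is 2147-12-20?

November 2147: 30 − 20 = 10 days remain.
December 1–20, 2147: 20 days.
Total: 10 + 20 = 30 days.

30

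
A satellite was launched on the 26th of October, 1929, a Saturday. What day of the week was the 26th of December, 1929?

Thursday

October 1929: 31 − 26 = 5 days remain.
Then November (30): 30 days.
December 1–26, 1929: 26 days.
Total: 5 + 30 + 26 = 61 days.
61 mod 7 = 5, so 5 days after Saturday is Thursday.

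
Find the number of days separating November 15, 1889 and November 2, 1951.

From November 15, 1889 to November 15, 1950: 61 years, of which 14 contain a Feb 29 — 47×365 + 14×366 = 22279 days.
(1900 is not a leap year (divisible by 100 but not 400).)
November 1950: 30 − 15 = 15 days remain.
Then 11 full months totalling 335 days.
November 1–2, 1951: 2 days.
Residual: 352 days.
Total: 22631 days.

22631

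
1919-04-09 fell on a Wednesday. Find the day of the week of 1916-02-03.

Thursday

Count forward from the earlier date (February 3, 1916) to the later (April 9, 1919):
Day-of-year of February 3, 1916: 34.
Day-of-year of April 9, 1919: 99.
1916 has 366 days, so 366 − 34 = 332 days remain in 1916.
Full years: 1917: 365; 1918: 365. Sum = 730.
Total: 332 + 730 + 99 = 1161 days.
1161 mod 7 = 6, so 6 days before Wednesday is Thursday.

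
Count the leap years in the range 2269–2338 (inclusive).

Years divisible by 4: 2272, 2276, …, 2336 — 17 in all.
Of these, 2300 is divisible by 100 but not 400, so not leap.
Leap years: 17 − 1 = 16.

16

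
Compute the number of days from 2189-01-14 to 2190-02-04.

386

January 2189: 31 − 14 = 17 days remain.
Then 12 full months totalling 365 days.
February 1–4, 2190: 4 days (2190 is not a leap year).
Total: 17 + 365 + 4 = 386 days.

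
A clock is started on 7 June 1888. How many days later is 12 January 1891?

Day-of-year of June 7, 1888: 159.
Day-of-year of January 12, 1891: 12.
1888 has 366 days, so 366 − 159 = 207 days remain in 1888.
Full years: 1889: 365; 1890: 365. Sum = 730.
Total: 207 + 730 + 12 = 949 days.

949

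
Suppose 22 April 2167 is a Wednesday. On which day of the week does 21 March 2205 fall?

From April 22, 2167 to April 22, 2204: 37 years, of which 9 contain a Feb 29 — 28×365 + 9×366 = 13514 days.
(2200 is not a leap year (divisible by 100 but not 400).)
April 2204: 30 − 22 = 8 days remain.
Then 10 full months totalling 304 days.
March 1–21, 2205: 21 days.
Residual: 333 days.
Total: 13847 days.
13847 mod 7 = 1, so 1 day after Wednesday is Thursday.

Thursday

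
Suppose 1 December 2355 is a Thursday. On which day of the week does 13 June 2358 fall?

December 1, 2355 → December 1, 2356: 366 days (2356 is a leap year).
December 1, 2356 → December 1, 2357: 365 days.
December 2357: 31 − 1 = 30 days remain.
Then January (31), February 2358 (28), March (31), April (30), May (31): 31 + 28 + 31 + 30 + 31 = 151 days.
June 1–13, 2358: 13 days.
Residual: 194 days.
Total: 925 days.
925 mod 7 = 1, so 1 day after Thursday is Friday.

Friday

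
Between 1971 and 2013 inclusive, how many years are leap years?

Years divisible by 4 in [1971, 2013]: 1972, 1976, 1980, 1984, 1988, 1992, 1996, 2000, 2004, 2008, 2012.
2000 is divisible by 400, so still leap.
No century exceptions apply. Count: 11.

11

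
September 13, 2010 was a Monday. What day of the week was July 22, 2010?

Count forward from the earlier date (July 22, 2010) to the later (September 13, 2010):
July 2010: 31 − 22 = 9 days remain.
Then August (31): 31 days.
September 1–13, 2010: 13 days.
Total: 9 + 31 + 13 = 53 days.
53 mod 7 = 4, so 4 days before Monday is Thursday.

Thursday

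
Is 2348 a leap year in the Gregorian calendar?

2348 is a leap year.

Yes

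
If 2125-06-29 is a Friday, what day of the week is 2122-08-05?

Wednesday

Count forward from the earlier date (August 5, 2122) to the later (June 29, 2125):
August 5, 2122 → August 5, 2123: 365 days.
August 5, 2123 → August 5, 2124: 366 days (2124 is a leap year).
August 2124: 31 − 5 = 26 days remain.
Then 9 full months totalling 273 days.
June 1–29, 2125: 29 days.
Residual: 328 days.
Total: 1059 days.
1059 mod 7 = 2, so 2 days before Friday is Wednesday.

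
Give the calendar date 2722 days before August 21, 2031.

March 8, 2024

Count 2722 days before August 21, 2031:
From March 8, 2024 to March 8, 2031: 7 years, of which 1 contains a Feb 29 — 6×365 + 1×366 = 2556 days.
March 2031: 31 − 8 = 23 days remain.
Then April (30), May (31), June (30), July (31): 30 + 31 + 30 + 31 = 122 days.
August 1–21, 2031: 21 days.
Residual: 166 days.
Total: 2722 days.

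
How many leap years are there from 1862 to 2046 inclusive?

Years divisible by 4: 1864, 1868, …, 2044 — 46 in all.
Of these, 1900 is divisible by 100 but not 400, so not leap.
2000 is divisible by 400, so still leap.
Leap years: 46 − 1 = 45.

45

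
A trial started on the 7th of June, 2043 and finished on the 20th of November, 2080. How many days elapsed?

13681

From June 7, 2043 to June 7, 2080: 37 years, of which 10 contain a Feb 29 — 27×365 + 10×366 = 13515 days.
June 2080: 30 − 7 = 23 days remain.
Then July (31), August (31), September (30), October (31): 31 + 31 + 30 + 31 = 123 days.
November 1–20, 2080: 20 days.
Residual: 166 days.
Total: 13681 days.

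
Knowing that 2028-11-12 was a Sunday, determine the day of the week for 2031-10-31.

Friday

Day-of-year of November 12, 2028: 317.
Day-of-year of October 31, 2031: 304.
2028 has 366 days, so 366 − 317 = 49 days remain in 2028.
Full years: 2029: 365; 2030: 365. Sum = 730.
Total: 49 + 730 + 304 = 1083 days.
1083 mod 7 = 5, so 5 days after Sunday is Friday.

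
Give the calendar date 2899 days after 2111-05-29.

2119-05-06

Count 2899 days after May 29, 2111:
Day-of-year of May 29, 2111: 149.
Day-of-year of May 6, 2119: 126.
2111 has 365 days, so 365 − 149 = 216 days remain in 2111.
Full years 2112–2118: 5 common + 2 leap = 5×365 + 2×366 = 2557 days.
Total: 216 + 2557 + 126 = 2899 days.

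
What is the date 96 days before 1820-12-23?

1820-09-18

Count 96 days before December 23, 1820:
September 1820: 30 − 18 = 12 days remain.
Then October (31), November (30): 31 + 30 = 61 days.
December 1–23, 1820: 23 days.
Total: 12 + 61 + 23 = 96 days.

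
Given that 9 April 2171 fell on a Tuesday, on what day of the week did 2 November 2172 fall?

Day-of-year of April 9, 2171: 99.
Day-of-year of November 2, 2172: 307.
2171 has 365 days, so 365 − 99 = 266 days remain in 2171.
Total: 266 + 307 = 573 days.
573 mod 7 = 6, so 6 days after Tuesday is Monday.

Monday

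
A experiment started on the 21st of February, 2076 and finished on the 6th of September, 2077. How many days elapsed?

563

February 2076: 29 − 21 = 8 days remain (2076 is a leap year, so February has 29 days).
Then 18 full months totalling 549 days.
September 1–6, 2077: 6 days.
Total: 8 + 549 + 6 = 563 days.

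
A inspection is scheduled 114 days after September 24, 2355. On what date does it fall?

January 16, 2356

Count 114 days after September 24, 2355:
Day-of-year of September 24, 2355: 267.
Day-of-year of January 16, 2356: 16.
2355 has 365 days, so 365 − 267 = 98 days remain in 2355.
Total: 98 + 16 = 114 days.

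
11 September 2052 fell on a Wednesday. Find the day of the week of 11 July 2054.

Saturday

September 11, 2052 → September 11, 2053: 365 days.
September 2053: 30 − 11 = 19 days remain.
Then 9 full months totalling 273 days.
July 1–11, 2054: 11 days.
Residual: 303 days.
Total: 668 days.
668 mod 7 = 3, so 3 days after Wednesday is Saturday.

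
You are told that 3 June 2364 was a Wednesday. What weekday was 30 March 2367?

Day-of-year of June 3, 2364: 155.
Day-of-year of March 30, 2367: 89.
2364 has 366 days, so 366 − 155 = 211 days remain in 2364.
Full years: 2365: 365; 2366: 365. Sum = 730.
Total: 211 + 730 + 89 = 1030 days.
1030 mod 7 = 1, so 1 day after Wednesday is Thursday.

Thursday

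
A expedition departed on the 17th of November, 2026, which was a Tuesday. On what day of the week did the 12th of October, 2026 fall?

Monday

Count forward from the earlier date (October 12, 2026) to the later (November 17, 2026):
October 2026: 31 − 12 = 19 days remain.
November 1–17, 2026: 17 days.
Total: 19 + 17 = 36 days.
36 mod 7 = 1, so 1 day before Tuesday is Monday.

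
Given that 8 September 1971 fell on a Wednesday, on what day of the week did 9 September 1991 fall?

Monday

Day-of-year of September 8, 1971: 251.
Day-of-year of September 9, 1991: 252.
1971 has 365 days, so 365 − 251 = 114 days remain in 1971.
Full years 1972–1990: 14 common + 5 leap = 14×365 + 5×366 = 6940 days.
Total: 114 + 6940 + 252 = 7306 days.
7306 mod 7 = 5, so 5 days after Wednesday is Monday.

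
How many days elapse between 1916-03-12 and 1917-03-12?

March 1916: 31 − 12 = 19 days remain.
Then 11 full months totalling 334 days.
March 1–12, 1917: 12 days.
Total: 19 + 334 + 12 = 365 days.

365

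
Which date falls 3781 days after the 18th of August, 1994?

the 24th of December, 2004

Count 3781 days after August 18, 1994:
Day-of-year of August 18, 1994: 230.
Day-of-year of December 24, 2004: 359.
1994 has 365 days, so 365 − 230 = 135 days remain in 1994.
Full years 1995–2003: 7 common + 2 leap = 7×365 + 2×366 = 3287 days.
Total: 135 + 3287 + 359 = 3781 days.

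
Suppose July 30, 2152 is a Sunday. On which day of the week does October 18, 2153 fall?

July 30, 2152 → July 30, 2153: 365 days.
July 2153: 31 − 30 = 1 day remains.
Then August (31), September (30): 31 + 30 = 61 days.
October 1–18, 2153: 18 days.
Residual: 80 days.
Total: 445 days.
445 mod 7 = 4, so 4 days after Sunday is Thursday.

Thursday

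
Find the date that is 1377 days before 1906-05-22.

1902-08-14

Count 1377 days before May 22, 1906:
August 14, 1902 → August 14, 1903: 365 days.
August 14, 1903 → August 14, 1904: 366 days (1904 is a leap year).
August 14, 1904 → August 14, 1905: 365 days.
August 1905: 31 − 14 = 17 days remain.
Then September (30), October (31), November (30), December (31), January (31), February 1906 (28), March (31), April (30): 30 + 31 + 30 + 31 + 31 + 28 + 31 + 30 = 242 days.
May 1–22, 1906: 22 days.
Residual: 281 days.
Total: 1377 days.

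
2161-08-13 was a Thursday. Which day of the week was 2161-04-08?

Wednesday

Count forward from the earlier date (April 8, 2161) to the later (August 13, 2161):
April 2161: 30 − 8 = 22 days remain.
Then May (31), June (30), July (31): 31 + 30 + 31 = 92 days.
August 1–13, 2161: 13 days.
Total: 22 + 92 + 13 = 127 days.
127 mod 7 = 1, so 1 day before Thursday is Wednesday.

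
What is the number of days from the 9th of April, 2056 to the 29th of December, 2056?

264

April 2056: 30 − 9 = 21 days remain.
Then May (31), June (30), July (31), August (31), September (30), October (31), November (30): 31 + 30 + 31 + 31 + 30 + 31 + 30 = 214 days.
December 1–29, 2056: 29 days.
Total: 21 + 214 + 29 = 264 days.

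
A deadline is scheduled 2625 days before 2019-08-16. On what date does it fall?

2012-06-08

Count 2625 days before August 16, 2019:
Day-of-year of June 8, 2012: 160.
Day-of-year of August 16, 2019: 228.
2012 has 366 days, so 366 − 160 = 206 days remain in 2012.
Full years: 2013: 365; 2014: 365; 2015: 365; 2016: 366; 2017: 365; 2018: 365. Sum = 2191.
Total: 206 + 2191 + 228 = 2625 days.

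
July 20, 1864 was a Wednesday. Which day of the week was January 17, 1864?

Count forward from the earlier date (January 17, 1864) to the later (July 20, 1864):
January 1864: 31 − 17 = 14 days remain.
Then February 1864 (29), March (31), April (30), May (31), June (30): 29 + 31 + 30 + 31 + 30 = 151 days.
July 1–20, 1864: 20 days.
Total: 14 + 151 + 20 = 185 days.
185 mod 7 = 3, so 3 days before Wednesday is Sunday.

Sunday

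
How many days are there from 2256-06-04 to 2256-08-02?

June 2256: 30 − 4 = 26 days remain.
Then July (31): 31 days.
August 1–2, 2256: 2 days.
Total: 26 + 31 + 2 = 59 days.

59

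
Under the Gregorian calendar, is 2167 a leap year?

No

2167 is not a leap year.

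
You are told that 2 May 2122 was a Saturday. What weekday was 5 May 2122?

Within May 2122: 5 − 2 = 3 days.
3 mod 7 = 3, so 3 days after Saturday is Tuesday.

Tuesday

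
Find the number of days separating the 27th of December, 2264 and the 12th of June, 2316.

18794

Day-of-year of December 27, 2264: 362.
Day-of-year of June 12, 2316: 164.
2264 has 366 days, so 366 − 362 = 4 days remain in 2264.
Full years 2265–2315: 40 common + 11 leap = 40×365 + 11×366 = 18626 days.
Total: 4 + 18626 + 164 = 18794 days.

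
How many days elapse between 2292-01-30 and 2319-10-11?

Day-of-year of January 30, 2292: 30.
Day-of-year of October 11, 2319: 284.
2292 has 366 days, so 366 − 30 = 336 days remain in 2292.
Full years 2293–2318: 21 common + 5 leap = 21×365 + 5×366 = 9495 days.
Total: 336 + 9495 + 284 = 10115 days.

10115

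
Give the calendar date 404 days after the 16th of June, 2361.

the 25th of July, 2362

Count 404 days after June 16, 2361:
June 2361: 30 − 16 = 14 days remain.
Then 12 full months totalling 365 days.
July 1–25, 2362: 25 days.
Total: 14 + 365 + 25 = 404 days.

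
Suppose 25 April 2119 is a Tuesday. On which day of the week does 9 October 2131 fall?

Day-of-year of April 25, 2119: 115.
Day-of-year of October 9, 2131: 282.
2119 has 365 days, so 365 − 115 = 250 days remain in 2119.
Full years 2120–2130: 8 common + 3 leap = 8×365 + 3×366 = 4018 days.
Total: 250 + 4018 + 282 = 4550 days.
4550 is a multiple of 7, so 9 October 2131 falls on the same weekday: Tuesday.

Tuesday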